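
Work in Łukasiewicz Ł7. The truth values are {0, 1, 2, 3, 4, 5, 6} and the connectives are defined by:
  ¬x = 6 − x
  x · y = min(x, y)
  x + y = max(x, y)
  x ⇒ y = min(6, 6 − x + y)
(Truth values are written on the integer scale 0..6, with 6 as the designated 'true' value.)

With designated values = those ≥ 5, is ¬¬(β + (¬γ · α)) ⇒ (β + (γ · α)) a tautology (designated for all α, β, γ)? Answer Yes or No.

No

Counterexample: take α = 2, β = 0, γ = 0.
¬γ = ¬0 = 6
¬γ · α = 6 · 2 = 2
β + (¬γ · α) = 0 + 2 = 2
¬(β + (¬γ · α)) = ¬2 = 4
¬¬(β + (¬γ · α)) = ¬4 = 2
γ · α = 0 · 2 = 0
β + (γ · α) = 0 + 0 = 0
¬¬(β + (¬γ · α)) ⇒ (β + (γ · α)) = 2 ⇒ 0 = 4
This gives 4, which is below 5.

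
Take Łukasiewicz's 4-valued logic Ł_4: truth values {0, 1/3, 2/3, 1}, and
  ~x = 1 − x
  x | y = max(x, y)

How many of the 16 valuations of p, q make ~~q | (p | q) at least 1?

p = 0, q = 0 ↦ 0  <
p = 0, q = 1/3 ↦ 1/3  <
p = 0, q = 2/3 ↦ 2/3  <
p = 0, q = 1 ↦ 1  ≥
p = 1/3, q = 0 ↦ 1/3  <
p = 1/3, q = 1/3 ↦ 1/3  <
p = 1/3, q = 2/3 ↦ 2/3  <
p = 1/3, q = 1 ↦ 1  ≥
p = 2/3, q = 0 ↦ 2/3  <
p = 2/3, q = 1/3 ↦ 2/3  <
p = 2/3, q = 2/3 ↦ 2/3  <
p = 2/3, q = 1 ↦ 1  ≥
p = 1, q = 0 ↦ 1  ≥
p = 1, q = 1/3 ↦ 1  ≥
p = 1, q = 2/3 ↦ 1  ≥
p = 1, q = 1 ↦ 1  ≥
So 7 of the 16 assignments meet the threshold.

7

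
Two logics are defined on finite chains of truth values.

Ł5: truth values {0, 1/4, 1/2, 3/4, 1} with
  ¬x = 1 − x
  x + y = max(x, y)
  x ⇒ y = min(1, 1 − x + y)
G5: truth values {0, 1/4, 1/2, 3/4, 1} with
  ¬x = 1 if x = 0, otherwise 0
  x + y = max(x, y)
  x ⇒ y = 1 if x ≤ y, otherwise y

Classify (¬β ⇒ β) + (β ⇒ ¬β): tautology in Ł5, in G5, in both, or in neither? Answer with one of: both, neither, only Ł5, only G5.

In Ł5: every assignment gives 1 — tautology.
In G5: every assignment gives 1 — tautology.

both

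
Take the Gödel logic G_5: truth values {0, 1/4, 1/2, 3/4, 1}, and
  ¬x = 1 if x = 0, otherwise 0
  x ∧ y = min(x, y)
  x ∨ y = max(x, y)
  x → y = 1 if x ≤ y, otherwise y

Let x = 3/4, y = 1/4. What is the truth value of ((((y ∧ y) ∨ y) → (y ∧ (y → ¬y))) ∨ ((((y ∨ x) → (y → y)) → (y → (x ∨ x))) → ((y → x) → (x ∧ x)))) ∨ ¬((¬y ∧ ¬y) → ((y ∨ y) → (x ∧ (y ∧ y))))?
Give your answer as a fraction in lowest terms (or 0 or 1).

3/4

y ∧ y = 1/4 ∧ 1/4 = 1/4
(y ∧ y) ∨ y = 1/4 ∨ 1/4 = 1/4
¬y = ¬1/4 = 0
y → ¬y = 1/4 → 0 = 0
y ∧ (y → ¬y) = 1/4 ∧ 0 = 0
((y ∧ y) ∨ y) → (y ∧ (y → ¬y)) = 1/4 → 0 = 0
y ∨ x = 1/4 ∨ 3/4 = 3/4
y → y = 1/4 → 1/4 = 1
(y ∨ x) → (y → y) = 3/4 → 1 = 1
x ∨ x = 3/4 ∨ 3/4 = 3/4
y → (x ∨ x) = 1/4 → 3/4 = 1
((y ∨ x) → (y → y)) → (y → (x ∨ x)) = 1 → 1 = 1
y → x = 1/4 → 3/4 = 1
x ∧ x = 3/4 ∧ 3/4 = 3/4
(y → x) → (x ∧ x) = 1 → 3/4 = 3/4
(((y ∨ x) → (y → y)) → (y → (x ∨ x))) → ((y → x) → (x ∧ x)) = 1 → 3/4 = 3/4
(((y ∧ y) ∨ y) → (y ∧ (y → ¬y))) ∨ ((((y ∨ x) → (y → y)) → (y → (x ∨ x))) → ((y → x) → (x ∧ x))) = 0 ∨ 3/4 = 3/4
¬y = ¬1/4 = 0
¬y = ¬1/4 = 0
¬y ∧ ¬y = 0 ∧ 0 = 0
y ∨ y = 1/4 ∨ 1/4 = 1/4
y ∧ y = 1/4 ∧ 1/4 = 1/4
x ∧ (y ∧ y) = 3/4 ∧ 1/4 = 1/4
(y ∨ y) → (x ∧ (y ∧ y)) = 1/4 → 1/4 = 1
(¬y ∧ ¬y) → ((y ∨ y) → (x ∧ (y ∧ y))) = 0 → 1 = 1
¬((¬y ∧ ¬y) → ((y ∨ y) → (x ∧ (y ∧ y)))) = ¬1 = 0
((((y ∧ y) ∨ y) → (y ∧ (y → ¬y))) ∨ ((((y ∨ x) → (y → y)) → (y → (x ∨ x))) → ((y → x) → (x ∧ x)))) ∨ ¬((¬y ∧ ¬y) → ((y ∨ y) → (x ∧ (y ∧ y)))) = 3/4 ∨ 0 = 3/4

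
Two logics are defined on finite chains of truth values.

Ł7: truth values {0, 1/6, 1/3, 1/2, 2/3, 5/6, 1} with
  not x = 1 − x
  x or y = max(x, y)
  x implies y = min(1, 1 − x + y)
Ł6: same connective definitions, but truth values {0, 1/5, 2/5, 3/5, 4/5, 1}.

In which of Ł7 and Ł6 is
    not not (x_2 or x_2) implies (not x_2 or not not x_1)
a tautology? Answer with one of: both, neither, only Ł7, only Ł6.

In Ł7: at x_1 = 0, x_2 = 2/3 the value is 2/3 — not a tautology.
In Ł6: at x_1 = 0, x_2 = 3/5 the value is 4/5 — not a tautology.

neither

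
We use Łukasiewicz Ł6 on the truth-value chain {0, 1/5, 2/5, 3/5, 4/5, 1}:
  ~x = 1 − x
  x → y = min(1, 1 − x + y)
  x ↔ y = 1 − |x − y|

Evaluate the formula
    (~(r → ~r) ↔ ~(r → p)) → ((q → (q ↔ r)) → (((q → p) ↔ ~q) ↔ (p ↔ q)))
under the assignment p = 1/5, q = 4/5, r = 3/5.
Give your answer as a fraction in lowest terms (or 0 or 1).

4/5

~r = ~3/5 = 2/5
r → ~r = 3/5 → 2/5 = 4/5
~(r → ~r) = ~4/5 = 1/5
r → p = 3/5 → 1/5 = 3/5
~(r → p) = ~3/5 = 2/5
~(r → ~r) ↔ ~(r → p) = 1/5 ↔ 2/5 = 4/5
q ↔ r = 4/5 ↔ 3/5 = 4/5
q → (q ↔ r) = 4/5 → 4/5 = 1
q → p = 4/5 → 1/5 = 2/5
~q = ~4/5 = 1/5
(q → p) ↔ ~q = 2/5 ↔ 1/5 = 4/5
p ↔ q = 1/5 ↔ 4/5 = 2/5
((q → p) ↔ ~q) ↔ (p ↔ q) = 4/5 ↔ 2/5 = 3/5
(q → (q ↔ r)) → (((q → p) ↔ ~q) ↔ (p ↔ q)) = 1 → 3/5 = 3/5
(~(r → ~r) ↔ ~(r → p)) → ((q → (q ↔ r)) → (((q → p) ↔ ~q) ↔ (p ↔ q))) = 4/5 → 3/5 = 4/5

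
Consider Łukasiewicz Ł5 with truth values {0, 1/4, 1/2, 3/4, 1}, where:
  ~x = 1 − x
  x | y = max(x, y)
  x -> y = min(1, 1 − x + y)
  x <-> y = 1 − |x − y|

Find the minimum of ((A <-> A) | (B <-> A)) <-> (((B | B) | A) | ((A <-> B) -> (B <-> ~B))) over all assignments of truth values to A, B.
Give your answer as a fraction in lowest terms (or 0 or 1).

Take A = 0, B = 0:
A <-> A = 0 <-> 0 = 1
B <-> A = 0 <-> 0 = 1
(A <-> A) | (B <-> A) = 1 | 1 = 1
B | B = 0 | 0 = 0
(B | B) | A = 0 | 0 = 0
A <-> B = 0 <-> 0 = 1
~B = ~0 = 1
B <-> ~B = 0 <-> 1 = 0
(A <-> B) -> (B <-> ~B) = 1 -> 0 = 0
((B | B) | A) | ((A <-> B) -> (B <-> ~B)) = 0 | 0 = 0
((A <-> A) | (B <-> A)) <-> (((B | B) | A) | ((A <-> B) -> (B <-> ~B))) = 1 <-> 0 = 0
No assignment yields a value below 0, so this is the minimum.

0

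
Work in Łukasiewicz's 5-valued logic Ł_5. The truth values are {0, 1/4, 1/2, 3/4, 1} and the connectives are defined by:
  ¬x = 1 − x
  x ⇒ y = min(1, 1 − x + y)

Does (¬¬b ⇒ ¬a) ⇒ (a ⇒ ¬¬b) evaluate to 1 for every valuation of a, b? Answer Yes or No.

Counterexample: take a = 1/4, b = 0.
¬b = ¬0 = 1
¬¬b = ¬1 = 0
¬a = ¬1/4 = 3/4
¬¬b ⇒ ¬a = 0 ⇒ 3/4 = 1
¬b = ¬0 = 1
¬¬b = ¬1 = 0
a ⇒ ¬¬b = 1/4 ⇒ 0 = 3/4
(¬¬b ⇒ ¬a) ⇒ (a ⇒ ¬¬b) = 1 ⇒ 3/4 = 3/4
This gives 3/4 ≠ 1.

No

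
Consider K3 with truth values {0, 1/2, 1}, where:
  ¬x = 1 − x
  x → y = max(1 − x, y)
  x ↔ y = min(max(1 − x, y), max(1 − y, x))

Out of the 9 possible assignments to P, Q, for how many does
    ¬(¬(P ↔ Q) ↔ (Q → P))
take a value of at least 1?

P = 0, Q = 0 ↦ 1  ≥
P = 0, Q = 1/2 ↦ 1/2  <
P = 0, Q = 1 ↦ 1  ≥
P = 1/2, Q = 0 ↦ 1/2  <
P = 1/2, Q = 1/2 ↦ 1/2  <
P = 1/2, Q = 1 ↦ 1/2  <
P = 1, Q = 0 ↦ 0  <
P = 1, Q = 1/2 ↦ 1/2  <
P = 1, Q = 1 ↦ 1  ≥
So 3 of the 9 assignments meet the threshold.

3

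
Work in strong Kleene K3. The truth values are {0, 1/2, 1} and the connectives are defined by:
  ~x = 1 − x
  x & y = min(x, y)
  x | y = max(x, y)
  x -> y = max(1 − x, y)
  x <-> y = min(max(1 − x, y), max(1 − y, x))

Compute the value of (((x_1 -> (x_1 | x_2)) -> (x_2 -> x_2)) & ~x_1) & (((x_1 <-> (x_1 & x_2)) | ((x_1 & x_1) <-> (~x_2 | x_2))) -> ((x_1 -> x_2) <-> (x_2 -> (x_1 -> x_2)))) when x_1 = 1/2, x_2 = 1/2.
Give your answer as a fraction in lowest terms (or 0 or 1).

x_1 | x_2 = 1/2 | 1/2 = 1/2
x_1 -> (x_1 | x_2) = 1/2 -> 1/2 = 1/2
x_2 -> x_2 = 1/2 -> 1/2 = 1/2
(x_1 -> (x_1 | x_2)) -> (x_2 -> x_2) = 1/2 -> 1/2 = 1/2
~x_1 = ~1/2 = 1/2
((x_1 -> (x_1 | x_2)) -> (x_2 -> x_2)) & ~x_1 = 1/2 & 1/2 = 1/2
x_1 & x_2 = 1/2 & 1/2 = 1/2
x_1 <-> (x_1 & x_2) = 1/2 <-> 1/2 = 1/2
x_1 & x_1 = 1/2 & 1/2 = 1/2
~x_2 = ~1/2 = 1/2
~x_2 | x_2 = 1/2 | 1/2 = 1/2
(x_1 & x_1) <-> (~x_2 | x_2) = 1/2 <-> 1/2 = 1/2
(x_1 <-> (x_1 & x_2)) | ((x_1 & x_1) <-> (~x_2 | x_2)) = 1/2 | 1/2 = 1/2
x_1 -> x_2 = 1/2 -> 1/2 = 1/2
x_1 -> x_2 = 1/2 -> 1/2 = 1/2
x_2 -> (x_1 -> x_2) = 1/2 -> 1/2 = 1/2
(x_1 -> x_2) <-> (x_2 -> (x_1 -> x_2)) = 1/2 <-> 1/2 = 1/2
((x_1 <-> (x_1 & x_2)) | ((x_1 & x_1) <-> (~x_2 | x_2))) -> ((x_1 -> x_2) <-> (x_2 -> (x_1 -> x_2))) = 1/2 -> 1/2 = 1/2
(((x_1 -> (x_1 | x_2)) -> (x_2 -> x_2)) & ~x_1) & (((x_1 <-> (x_1 & x_2)) | ((x_1 & x_1) <-> (~x_2 | x_2))) -> ((x_1 -> x_2) <-> (x_2 -> (x_1 -> x_2)))) = 1/2 & 1/2 = 1/2

1/2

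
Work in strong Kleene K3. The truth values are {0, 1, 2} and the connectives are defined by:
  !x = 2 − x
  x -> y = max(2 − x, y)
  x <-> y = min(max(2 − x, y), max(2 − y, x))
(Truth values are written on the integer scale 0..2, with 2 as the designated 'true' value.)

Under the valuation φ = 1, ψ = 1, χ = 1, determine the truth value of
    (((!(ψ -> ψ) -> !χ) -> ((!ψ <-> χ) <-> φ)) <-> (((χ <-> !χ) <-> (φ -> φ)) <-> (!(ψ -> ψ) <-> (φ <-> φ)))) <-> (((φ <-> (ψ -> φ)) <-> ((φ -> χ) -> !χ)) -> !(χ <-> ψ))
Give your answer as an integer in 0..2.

1

ψ -> ψ = 1 -> 1 = 1
!(ψ -> ψ) = !1 = 1
!χ = !1 = 1
!(ψ -> ψ) -> !χ = 1 -> 1 = 1
!ψ = !1 = 1
!ψ <-> χ = 1 <-> 1 = 1
(!ψ <-> χ) <-> φ = 1 <-> 1 = 1
(!(ψ -> ψ) -> !χ) -> ((!ψ <-> χ) <-> φ) = 1 -> 1 = 1
!χ = !1 = 1
χ <-> !χ = 1 <-> 1 = 1
φ -> φ = 1 -> 1 = 1
(χ <-> !χ) <-> (φ -> φ) = 1 <-> 1 = 1
ψ -> ψ = 1 -> 1 = 1
!(ψ -> ψ) = !1 = 1
φ <-> φ = 1 <-> 1 = 1
!(ψ -> ψ) <-> (φ <-> φ) = 1 <-> 1 = 1
((χ <-> !χ) <-> (φ -> φ)) <-> (!(ψ -> ψ) <-> (φ <-> φ)) = 1 <-> 1 = 1
((!(ψ -> ψ) -> !χ) -> ((!ψ <-> χ) <-> φ)) <-> (((χ <-> !χ) <-> (φ -> φ)) <-> (!(ψ -> ψ) <-> (φ <-> φ))) = 1 <-> 1 = 1
ψ -> φ = 1 -> 1 = 1
φ <-> (ψ -> φ) = 1 <-> 1 = 1
φ -> χ = 1 -> 1 = 1
!χ = !1 = 1
(φ -> χ) -> !χ = 1 -> 1 = 1
(φ <-> (ψ -> φ)) <-> ((φ -> χ) -> !χ) = 1 <-> 1 = 1
χ <-> ψ = 1 <-> 1 = 1
!(χ <-> ψ) = !1 = 1
((φ <-> (ψ -> φ)) <-> ((φ -> χ) -> !χ)) -> !(χ <-> ψ) = 1 -> 1 = 1
(((!(ψ -> ψ) -> !χ) -> ((!ψ <-> χ) <-> φ)) <-> (((χ <-> !χ) <-> (φ -> φ)) <-> (!(ψ -> ψ) <-> (φ <-> φ)))) <-> (((φ <-> (ψ -> φ)) <-> ((φ -> χ) -> !χ)) -> !(χ <-> ψ)) = 1 <-> 1 = 1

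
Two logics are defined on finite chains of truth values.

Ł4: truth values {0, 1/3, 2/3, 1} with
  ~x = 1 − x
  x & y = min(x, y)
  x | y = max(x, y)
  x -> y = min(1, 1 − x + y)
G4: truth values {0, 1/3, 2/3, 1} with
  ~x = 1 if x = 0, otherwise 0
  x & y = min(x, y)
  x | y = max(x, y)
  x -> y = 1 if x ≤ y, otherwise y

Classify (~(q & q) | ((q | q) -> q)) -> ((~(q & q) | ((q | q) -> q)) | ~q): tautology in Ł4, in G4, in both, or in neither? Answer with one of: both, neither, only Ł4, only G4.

In Ł4: every assignment gives 1 — tautology.
In G4: every assignment gives 1 — tautology.

both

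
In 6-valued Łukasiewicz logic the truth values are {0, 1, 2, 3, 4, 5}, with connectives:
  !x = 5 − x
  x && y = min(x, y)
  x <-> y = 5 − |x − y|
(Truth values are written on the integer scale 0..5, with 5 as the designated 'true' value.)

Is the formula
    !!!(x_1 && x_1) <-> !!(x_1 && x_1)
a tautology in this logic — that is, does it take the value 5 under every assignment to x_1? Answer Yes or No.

Counterexample: take x_1 = 0.
x_1 && x_1 = 0 && 0 = 0
!(x_1 && x_1) = !0 = 5
!!(x_1 && x_1) = !5 = 0
!!!(x_1 && x_1) = !0 = 5
!!(x_1 && x_1) = !5 = 0
!!!(x_1 && x_1) <-> !!(x_1 && x_1) = 5 <-> 0 = 0
This gives 0 ≠ 5.

No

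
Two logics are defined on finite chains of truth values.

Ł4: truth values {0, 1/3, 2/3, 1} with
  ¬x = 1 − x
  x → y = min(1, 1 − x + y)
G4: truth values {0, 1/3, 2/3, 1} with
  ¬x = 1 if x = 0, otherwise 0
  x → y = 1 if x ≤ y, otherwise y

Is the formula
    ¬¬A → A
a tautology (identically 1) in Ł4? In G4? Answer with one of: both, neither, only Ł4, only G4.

In Ł4: every assignment gives 1 — tautology.
In G4: at A = 1/3 the value is 1/3 — not a tautology.

only Ł4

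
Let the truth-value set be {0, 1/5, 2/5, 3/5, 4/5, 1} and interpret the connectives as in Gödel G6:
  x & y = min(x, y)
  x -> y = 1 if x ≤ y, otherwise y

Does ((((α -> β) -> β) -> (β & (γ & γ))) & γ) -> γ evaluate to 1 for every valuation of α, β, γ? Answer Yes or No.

Yes

At α = 2/5, β = 2/5, γ = 4/5, for instance:
α -> β = 2/5 -> 2/5 = 1
(α -> β) -> β = 1 -> 2/5 = 2/5
γ & γ = 4/5 & 4/5 = 4/5
β & (γ & γ) = 2/5 & 4/5 = 2/5
((α -> β) -> β) -> (β & (γ & γ)) = 2/5 -> 2/5 = 1
(((α -> β) -> β) -> (β & (γ & γ))) & γ = 1 & 4/5 = 4/5
((((α -> β) -> β) -> (β & (γ & γ))) & γ) -> γ = 4/5 -> 4/5 = 1
and checking the remaining 215 assignments likewise gives ≥ 1 in every case.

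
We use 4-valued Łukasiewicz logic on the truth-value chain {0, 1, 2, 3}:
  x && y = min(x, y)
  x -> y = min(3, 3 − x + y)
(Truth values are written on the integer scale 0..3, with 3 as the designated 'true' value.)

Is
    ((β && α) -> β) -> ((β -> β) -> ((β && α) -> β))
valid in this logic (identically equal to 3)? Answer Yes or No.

α = 0, β = 0 ↦ 3
α = 0, β = 1 ↦ 3
α = 0, β = 2 ↦ 3
α = 0, β = 3 ↦ 3
α = 1, β = 0 ↦ 3
α = 1, β = 1 ↦ 3
α = 1, β = 2 ↦ 3
α = 1, β = 3 ↦ 3
α = 2, β = 0 ↦ 3
α = 2, β = 1 ↦ 3
α = 2, β = 2 ↦ 3
α = 2, β = 3 ↦ 3
α = 3, β = 0 ↦ 3
α = 3, β = 1 ↦ 3
α = 3, β = 2 ↦ 3
α = 3, β = 3 ↦ 3
Every assignment gives a value ≥ 3.

Yes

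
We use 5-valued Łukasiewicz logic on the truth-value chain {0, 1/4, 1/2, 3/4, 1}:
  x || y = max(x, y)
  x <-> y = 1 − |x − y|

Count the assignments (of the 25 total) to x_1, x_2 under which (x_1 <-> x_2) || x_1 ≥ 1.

value 1: 9 assignments (counts)
value 3/4: 9 assignments
value 1/2: 4 assignments
value 1/4: 2 assignments
value 0: 1 assignment
So 9 of the 25 assignments meet the threshold.

9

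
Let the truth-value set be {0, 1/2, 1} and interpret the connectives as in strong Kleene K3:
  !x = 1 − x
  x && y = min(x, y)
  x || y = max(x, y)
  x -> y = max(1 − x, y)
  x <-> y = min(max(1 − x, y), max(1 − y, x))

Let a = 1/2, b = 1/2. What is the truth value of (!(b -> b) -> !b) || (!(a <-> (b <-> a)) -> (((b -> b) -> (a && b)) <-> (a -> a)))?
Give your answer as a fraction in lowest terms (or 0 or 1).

1/2

b -> b = 1/2 -> 1/2 = 1/2
!(b -> b) = !1/2 = 1/2
!b = !1/2 = 1/2
!(b -> b) -> !b = 1/2 -> 1/2 = 1/2
b <-> a = 1/2 <-> 1/2 = 1/2
a <-> (b <-> a) = 1/2 <-> 1/2 = 1/2
!(a <-> (b <-> a)) = !1/2 = 1/2
b -> b = 1/2 -> 1/2 = 1/2
a && b = 1/2 && 1/2 = 1/2
(b -> b) -> (a && b) = 1/2 -> 1/2 = 1/2
a -> a = 1/2 -> 1/2 = 1/2
((b -> b) -> (a && b)) <-> (a -> a) = 1/2 <-> 1/2 = 1/2
!(a <-> (b <-> a)) -> (((b -> b) -> (a && b)) <-> (a -> a)) = 1/2 -> 1/2 = 1/2
(!(b -> b) -> !b) || (!(a <-> (b <-> a)) -> (((b -> b) -> (a && b)) <-> (a -> a))) = 1/2 || 1/2 = 1/2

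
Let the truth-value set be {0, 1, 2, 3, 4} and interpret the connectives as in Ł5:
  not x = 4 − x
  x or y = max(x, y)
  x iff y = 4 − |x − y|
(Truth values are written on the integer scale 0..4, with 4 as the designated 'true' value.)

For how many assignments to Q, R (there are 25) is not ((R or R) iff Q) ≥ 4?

value 4: 2 assignments (counts)
value 3: 4 assignments
value 2: 6 assignments
value 1: 8 assignments
value 0: 5 assignments
So 2 of the 25 assignments meet the threshold.

2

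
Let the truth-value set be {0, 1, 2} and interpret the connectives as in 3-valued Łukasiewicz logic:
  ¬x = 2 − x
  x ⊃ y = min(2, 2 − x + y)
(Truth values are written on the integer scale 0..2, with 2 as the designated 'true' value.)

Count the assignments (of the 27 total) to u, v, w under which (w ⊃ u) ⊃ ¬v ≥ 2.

value 2: 13 assignments (counts)
value 1: 8 assignments
value 0: 6 assignments
So 13 of the 27 assignments meet the threshold.

13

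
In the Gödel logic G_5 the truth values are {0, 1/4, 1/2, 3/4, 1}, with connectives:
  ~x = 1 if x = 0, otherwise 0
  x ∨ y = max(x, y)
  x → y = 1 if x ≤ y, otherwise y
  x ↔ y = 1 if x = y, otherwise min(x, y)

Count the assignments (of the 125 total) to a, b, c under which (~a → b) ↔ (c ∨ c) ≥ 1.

25

value 1: 25 assignments (counts)
value 3/4: 22 assignments
value 1/2: 24 assignments
value 1/4: 26 assignments
value 0: 28 assignments
So 25 of the 125 assignments meet the threshold.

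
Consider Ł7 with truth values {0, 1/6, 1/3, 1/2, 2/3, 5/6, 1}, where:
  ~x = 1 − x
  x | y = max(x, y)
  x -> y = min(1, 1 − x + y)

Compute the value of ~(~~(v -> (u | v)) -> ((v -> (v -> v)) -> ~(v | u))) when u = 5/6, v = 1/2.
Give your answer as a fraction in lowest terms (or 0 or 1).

5/6

u | v = 5/6 | 1/2 = 5/6
v -> (u | v) = 1/2 -> 5/6 = 1
~(v -> (u | v)) = ~1 = 0
~~(v -> (u | v)) = ~0 = 1
v -> v = 1/2 -> 1/2 = 1
v -> (v -> v) = 1/2 -> 1 = 1
v | u = 1/2 | 5/6 = 5/6
~(v | u) = ~5/6 = 1/6
(v -> (v -> v)) -> ~(v | u) = 1 -> 1/6 = 1/6
~~(v -> (u | v)) -> ((v -> (v -> v)) -> ~(v | u)) = 1 -> 1/6 = 1/6
~(~~(v -> (u | v)) -> ((v -> (v -> v)) -> ~(v | u))) = ~1/6 = 5/6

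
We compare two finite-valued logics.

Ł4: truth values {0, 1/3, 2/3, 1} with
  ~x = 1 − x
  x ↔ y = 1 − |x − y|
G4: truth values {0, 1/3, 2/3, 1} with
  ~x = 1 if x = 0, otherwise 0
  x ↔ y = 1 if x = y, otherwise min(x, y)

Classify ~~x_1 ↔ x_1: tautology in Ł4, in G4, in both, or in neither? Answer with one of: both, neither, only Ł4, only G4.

only Ł4

In Ł4: every assignment gives 1 — tautology.
In G4: at x_1 = 1/3 the value is 1/3 — not a tautology.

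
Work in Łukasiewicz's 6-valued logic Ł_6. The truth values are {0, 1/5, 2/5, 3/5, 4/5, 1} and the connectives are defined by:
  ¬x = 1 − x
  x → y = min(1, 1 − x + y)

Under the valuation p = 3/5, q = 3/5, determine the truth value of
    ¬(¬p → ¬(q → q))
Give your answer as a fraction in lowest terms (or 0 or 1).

2/5

¬p = ¬3/5 = 2/5
q → q = 3/5 → 3/5 = 1
¬(q → q) = ¬1 = 0
¬p → ¬(q → q) = 2/5 → 0 = 3/5
¬(¬p → ¬(q → q)) = ¬3/5 = 2/5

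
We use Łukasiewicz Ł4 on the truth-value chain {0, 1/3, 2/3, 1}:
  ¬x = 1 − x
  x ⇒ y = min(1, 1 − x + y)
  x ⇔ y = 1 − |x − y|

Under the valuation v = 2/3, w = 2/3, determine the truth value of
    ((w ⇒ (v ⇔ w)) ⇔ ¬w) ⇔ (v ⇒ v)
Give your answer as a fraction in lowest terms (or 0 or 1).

v ⇔ w = 2/3 ⇔ 2/3 = 1
w ⇒ (v ⇔ w) = 2/3 ⇒ 1 = 1
¬w = ¬2/3 = 1/3
(w ⇒ (v ⇔ w)) ⇔ ¬w = 1 ⇔ 1/3 = 1/3
v ⇒ v = 2/3 ⇒ 2/3 = 1
((w ⇒ (v ⇔ w)) ⇔ ¬w) ⇔ (v ⇒ v) = 1/3 ⇔ 1 = 1/3

1/3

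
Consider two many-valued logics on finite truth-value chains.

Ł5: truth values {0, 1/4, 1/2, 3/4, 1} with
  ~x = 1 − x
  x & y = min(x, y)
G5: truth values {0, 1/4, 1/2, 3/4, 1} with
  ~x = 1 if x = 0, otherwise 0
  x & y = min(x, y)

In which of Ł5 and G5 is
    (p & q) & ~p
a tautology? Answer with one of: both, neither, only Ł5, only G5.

In Ł5: at p = 0, q = 0 the value is 0 — not a tautology.
In G5: at p = 0, q = 0 the value is 0 — not a tautology.

neither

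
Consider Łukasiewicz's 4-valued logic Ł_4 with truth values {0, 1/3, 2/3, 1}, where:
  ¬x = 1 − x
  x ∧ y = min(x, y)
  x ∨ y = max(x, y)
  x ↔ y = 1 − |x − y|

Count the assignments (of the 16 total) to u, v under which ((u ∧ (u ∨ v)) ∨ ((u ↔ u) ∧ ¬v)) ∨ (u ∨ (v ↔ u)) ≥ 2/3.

u = 0, v = 0 ↦ 1  ≥
u = 0, v = 1/3 ↦ 2/3  ≥
u = 0, v = 2/3 ↦ 1/3  <
u = 0, v = 1 ↦ 0  <
u = 1/3, v = 0 ↦ 1  ≥
u = 1/3, v = 1/3 ↦ 1  ≥
u = 1/3, v = 2/3 ↦ 2/3  ≥
u = 1/3, v = 1 ↦ 1/3  <
u = 2/3, v = 0 ↦ 1  ≥
u = 2/3, v = 1/3 ↦ 2/3  ≥
u = 2/3, v = 2/3 ↦ 1  ≥
u = 2/3, v = 1 ↦ 2/3  ≥
u = 1, v = 0 ↦ 1  ≥
u = 1, v = 1/3 ↦ 1  ≥
u = 1, v = 2/3 ↦ 1  ≥
u = 1, v = 1 ↦ 1  ≥
So 13 of the 16 assignments meet the threshold.

13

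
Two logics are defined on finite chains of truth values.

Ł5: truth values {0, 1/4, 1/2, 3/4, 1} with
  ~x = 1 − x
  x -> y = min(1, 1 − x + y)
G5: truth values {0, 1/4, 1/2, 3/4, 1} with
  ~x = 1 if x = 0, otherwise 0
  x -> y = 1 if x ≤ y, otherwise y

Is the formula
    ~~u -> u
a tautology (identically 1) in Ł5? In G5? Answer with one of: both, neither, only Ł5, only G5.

only Ł5

In Ł5: every assignment gives 1 — tautology.
In G5: at u = 1/4 the value is 1/4 — not a tautology.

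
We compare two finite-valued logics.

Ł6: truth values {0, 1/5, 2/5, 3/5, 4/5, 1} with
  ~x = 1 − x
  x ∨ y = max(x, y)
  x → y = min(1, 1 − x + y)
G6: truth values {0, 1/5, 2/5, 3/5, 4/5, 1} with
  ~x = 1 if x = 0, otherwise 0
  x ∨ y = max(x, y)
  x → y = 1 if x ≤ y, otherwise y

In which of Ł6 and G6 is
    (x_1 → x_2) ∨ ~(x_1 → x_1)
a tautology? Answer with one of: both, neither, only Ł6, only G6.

neither

In Ł6: at x_1 = 1/5, x_2 = 0 the value is 4/5 — not a tautology.
In G6: at x_1 = 1/5, x_2 = 0 the value is 0 — not a tautology.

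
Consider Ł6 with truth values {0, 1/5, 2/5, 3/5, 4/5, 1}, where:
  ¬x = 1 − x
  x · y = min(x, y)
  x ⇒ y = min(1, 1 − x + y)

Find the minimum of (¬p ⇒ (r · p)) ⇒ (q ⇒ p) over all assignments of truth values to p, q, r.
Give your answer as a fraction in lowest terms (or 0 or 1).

3/5

Take p = 2/5, q = 1, r = 2/5:
¬p = ¬2/5 = 3/5
r · p = 2/5 · 2/5 = 2/5
¬p ⇒ (r · p) = 3/5 ⇒ 2/5 = 4/5
q ⇒ p = 1 ⇒ 2/5 = 2/5
(¬p ⇒ (r · p)) ⇒ (q ⇒ p) = 4/5 ⇒ 2/5 = 3/5
No assignment yields a value below 3/5, so this is the minimum.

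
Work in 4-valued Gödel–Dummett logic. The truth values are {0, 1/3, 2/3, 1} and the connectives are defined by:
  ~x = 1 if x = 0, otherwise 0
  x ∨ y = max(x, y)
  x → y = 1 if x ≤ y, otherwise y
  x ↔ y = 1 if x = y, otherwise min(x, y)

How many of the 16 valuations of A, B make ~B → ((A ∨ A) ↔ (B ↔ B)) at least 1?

A = 0, B = 0 ↦ 0  <
A = 0, B = 1/3 ↦ 1  ≥
A = 0, B = 2/3 ↦ 1  ≥
A = 0, B = 1 ↦ 1  ≥
A = 1/3, B = 0 ↦ 1/3  <
A = 1/3, B = 1/3 ↦ 1  ≥
A = 1/3, B = 2/3 ↦ 1  ≥
A = 1/3, B = 1 ↦ 1  ≥
A = 2/3, B = 0 ↦ 2/3  <
A = 2/3, B = 1/3 ↦ 1  ≥
A = 2/3, B = 2/3 ↦ 1  ≥
A = 2/3, B = 1 ↦ 1  ≥
A = 1, B = 0 ↦ 1  ≥
A = 1, B = 1/3 ↦ 1  ≥
A = 1, B = 2/3 ↦ 1  ≥
A = 1, B = 1 ↦ 1  ≥
So 13 of the 16 assignments meet the threshold.

13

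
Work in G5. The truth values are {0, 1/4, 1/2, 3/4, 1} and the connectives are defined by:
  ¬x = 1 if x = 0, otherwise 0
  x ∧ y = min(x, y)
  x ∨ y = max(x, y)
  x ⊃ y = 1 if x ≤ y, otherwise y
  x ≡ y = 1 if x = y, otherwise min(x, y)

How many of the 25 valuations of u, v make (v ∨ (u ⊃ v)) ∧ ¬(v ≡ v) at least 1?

0

value 0: 25 assignments
So 0 of the 25 assignments meet the threshold.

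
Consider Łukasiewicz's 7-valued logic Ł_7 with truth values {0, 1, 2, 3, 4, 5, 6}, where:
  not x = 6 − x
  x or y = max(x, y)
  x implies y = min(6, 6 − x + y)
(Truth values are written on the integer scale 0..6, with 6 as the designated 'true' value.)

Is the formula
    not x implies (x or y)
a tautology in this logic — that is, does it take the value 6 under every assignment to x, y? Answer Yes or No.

No

Counterexample: take x = 0, y = 0.
not x = not 0 = 6
x or y = 0 or 0 = 0
not x implies (x or y) = 6 implies 0 = 0
This gives 0 ≠ 6.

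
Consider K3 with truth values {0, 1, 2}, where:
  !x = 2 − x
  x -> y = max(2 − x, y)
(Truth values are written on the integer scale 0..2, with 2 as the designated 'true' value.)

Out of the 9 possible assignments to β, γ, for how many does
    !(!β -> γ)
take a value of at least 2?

β = 0, γ = 0 ↦ 2  ≥
β = 0, γ = 1 ↦ 1  <
β = 0, γ = 2 ↦ 0  <
β = 1, γ = 0 ↦ 1  <
β = 1, γ = 1 ↦ 1  <
β = 1, γ = 2 ↦ 0  <
β = 2, γ = 0 ↦ 0  <
β = 2, γ = 1 ↦ 0  <
β = 2, γ = 2 ↦ 0  <
So 1 of the 9 assignments meets the threshold.

1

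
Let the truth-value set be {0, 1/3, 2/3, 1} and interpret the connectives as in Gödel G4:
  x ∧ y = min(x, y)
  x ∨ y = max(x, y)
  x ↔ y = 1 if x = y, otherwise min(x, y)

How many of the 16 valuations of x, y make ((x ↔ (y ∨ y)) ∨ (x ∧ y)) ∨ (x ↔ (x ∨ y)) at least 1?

10

x = 0, y = 0 ↦ 1  ≥
x = 0, y = 1/3 ↦ 0  <
x = 0, y = 2/3 ↦ 0  <
x = 0, y = 1 ↦ 0  <
x = 1/3, y = 0 ↦ 1  ≥
x = 1/3, y = 1/3 ↦ 1  ≥
x = 1/3, y = 2/3 ↦ 1/3  <
x = 1/3, y = 1 ↦ 1/3  <
x = 2/3, y = 0 ↦ 1  ≥
x = 2/3, y = 1/3 ↦ 1  ≥
x = 2/3, y = 2/3 ↦ 1  ≥
x = 2/3, y = 1 ↦ 2/3  <
x = 1, y = 0 ↦ 1  ≥
x = 1, y = 1/3 ↦ 1  ≥
x = 1, y = 2/3 ↦ 1  ≥
x = 1, y = 1 ↦ 1  ≥
So 10 of the 16 assignments meet the threshold.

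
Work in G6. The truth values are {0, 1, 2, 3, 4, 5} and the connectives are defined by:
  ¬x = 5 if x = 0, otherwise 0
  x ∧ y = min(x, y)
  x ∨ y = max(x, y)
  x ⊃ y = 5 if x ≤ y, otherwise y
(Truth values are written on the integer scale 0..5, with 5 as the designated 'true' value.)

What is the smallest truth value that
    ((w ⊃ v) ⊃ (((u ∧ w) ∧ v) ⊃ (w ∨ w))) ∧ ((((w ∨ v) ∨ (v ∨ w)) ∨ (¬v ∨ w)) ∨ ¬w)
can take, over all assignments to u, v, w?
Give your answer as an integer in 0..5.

Take u = 0, v = 1, w = 1:
w ⊃ v = 1 ⊃ 1 = 5
u ∧ w = 0 ∧ 1 = 0
(u ∧ w) ∧ v = 0 ∧ 1 = 0
w ∨ w = 1 ∨ 1 = 1
((u ∧ w) ∧ v) ⊃ (w ∨ w) = 0 ⊃ 1 = 5
(w ⊃ v) ⊃ (((u ∧ w) ∧ v) ⊃ (w ∨ w)) = 5 ⊃ 5 = 5
w ∨ v = 1 ∨ 1 = 1
v ∨ w = 1 ∨ 1 = 1
(w ∨ v) ∨ (v ∨ w) = 1 ∨ 1 = 1
¬v = ¬1 = 0
¬v ∨ w = 0 ∨ 1 = 1
((w ∨ v) ∨ (v ∨ w)) ∨ (¬v ∨ w) = 1 ∨ 1 = 1
¬w = ¬1 = 0
(((w ∨ v) ∨ (v ∨ w)) ∨ (¬v ∨ w)) ∨ ¬w = 1 ∨ 0 = 1
((w ⊃ v) ⊃ (((u ∧ w) ∧ v) ⊃ (w ∨ w))) ∧ ((((w ∨ v) ∨ (v ∨ w)) ∨ (¬v ∨ w)) ∨ ¬w) = 5 ∧ 1 = 1
No assignment yields a value below 1, so this is the minimum.

1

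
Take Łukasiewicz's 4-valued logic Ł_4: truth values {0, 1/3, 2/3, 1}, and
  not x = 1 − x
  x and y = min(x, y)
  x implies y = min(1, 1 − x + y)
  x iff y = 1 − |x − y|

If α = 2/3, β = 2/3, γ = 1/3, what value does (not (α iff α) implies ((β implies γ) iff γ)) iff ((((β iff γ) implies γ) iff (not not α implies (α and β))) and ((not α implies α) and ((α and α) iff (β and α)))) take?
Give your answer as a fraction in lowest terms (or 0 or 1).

α iff α = 2/3 iff 2/3 = 1
not (α iff α) = not 1 = 0
β implies γ = 2/3 implies 1/3 = 2/3
(β implies γ) iff γ = 2/3 iff 1/3 = 2/3
not (α iff α) implies ((β implies γ) iff γ) = 0 implies 2/3 = 1
β iff γ = 2/3 iff 1/3 = 2/3
(β iff γ) implies γ = 2/3 implies 1/3 = 2/3
not α = not 2/3 = 1/3
not not α = not 1/3 = 2/3
α and β = 2/3 and 2/3 = 2/3
not not α implies (α and β) = 2/3 implies 2/3 = 1
((β iff γ) implies γ) iff (not not α implies (α and β)) = 2/3 iff 1 = 2/3
not α = not 2/3 = 1/3
not α implies α = 1/3 implies 2/3 = 1
α and α = 2/3 and 2/3 = 2/3
β and α = 2/3 and 2/3 = 2/3
(α and α) iff (β and α) = 2/3 iff 2/3 = 1
(not α implies α) and ((α and α) iff (β and α)) = 1 and 1 = 1
(((β iff γ) implies γ) iff (not not α implies (α and β))) and ((not α implies α) and ((α and α) iff (β and α))) = 2/3 and 1 = 2/3
(not (α iff α) implies ((β implies γ) iff γ)) iff ((((β iff γ) implies γ) iff (not not α implies (α and β))) and ((not α implies α) and ((α and α) iff (β and α)))) = 1 iff 2/3 = 2/3

2/3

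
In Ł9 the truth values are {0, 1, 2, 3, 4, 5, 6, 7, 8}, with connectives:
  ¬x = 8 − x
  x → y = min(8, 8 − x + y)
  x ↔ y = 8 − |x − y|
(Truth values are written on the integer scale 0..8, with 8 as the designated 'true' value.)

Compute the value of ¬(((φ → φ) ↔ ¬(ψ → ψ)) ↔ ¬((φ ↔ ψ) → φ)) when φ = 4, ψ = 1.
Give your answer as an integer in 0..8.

φ → φ = 4 → 4 = 8
ψ → ψ = 1 → 1 = 8
¬(ψ → ψ) = ¬8 = 0
(φ → φ) ↔ ¬(ψ → ψ) = 8 ↔ 0 = 0
φ ↔ ψ = 4 ↔ 1 = 5
(φ ↔ ψ) → φ = 5 → 4 = 7
¬((φ ↔ ψ) → φ) = ¬7 = 1
((φ → φ) ↔ ¬(ψ → ψ)) ↔ ¬((φ ↔ ψ) → φ) = 0 ↔ 1 = 7
¬(((φ → φ) ↔ ¬(ψ → ψ)) ↔ ¬((φ ↔ ψ) → φ)) = ¬7 = 1

1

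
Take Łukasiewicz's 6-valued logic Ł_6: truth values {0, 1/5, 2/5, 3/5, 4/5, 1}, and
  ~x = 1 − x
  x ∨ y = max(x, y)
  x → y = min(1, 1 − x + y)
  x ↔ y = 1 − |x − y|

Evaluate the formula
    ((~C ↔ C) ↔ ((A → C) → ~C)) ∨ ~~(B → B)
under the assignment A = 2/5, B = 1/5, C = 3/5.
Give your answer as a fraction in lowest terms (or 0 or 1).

~C = ~3/5 = 2/5
~C ↔ C = 2/5 ↔ 3/5 = 4/5
A → C = 2/5 → 3/5 = 1
~C = ~3/5 = 2/5
(A → C) → ~C = 1 → 2/5 = 2/5
(~C ↔ C) ↔ ((A → C) → ~C) = 4/5 ↔ 2/5 = 3/5
B → B = 1/5 → 1/5 = 1
~(B → B) = ~1 = 0
~~(B → B) = ~0 = 1
((~C ↔ C) ↔ ((A → C) → ~C)) ∨ ~~(B → B) = 3/5 ∨ 1 = 1

1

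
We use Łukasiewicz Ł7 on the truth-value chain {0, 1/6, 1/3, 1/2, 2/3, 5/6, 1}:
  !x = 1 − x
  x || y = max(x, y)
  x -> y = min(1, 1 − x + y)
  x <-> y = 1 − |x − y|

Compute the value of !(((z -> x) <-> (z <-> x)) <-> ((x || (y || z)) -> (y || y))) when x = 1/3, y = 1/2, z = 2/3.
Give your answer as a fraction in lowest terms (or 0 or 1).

1/6

z -> x = 2/3 -> 1/3 = 2/3
z <-> x = 2/3 <-> 1/3 = 2/3
(z -> x) <-> (z <-> x) = 2/3 <-> 2/3 = 1
y || z = 1/2 || 2/3 = 2/3
x || (y || z) = 1/3 || 2/3 = 2/3
y || y = 1/2 || 1/2 = 1/2
(x || (y || z)) -> (y || y) = 2/3 -> 1/2 = 5/6
((z -> x) <-> (z <-> x)) <-> ((x || (y || z)) -> (y || y)) = 1 <-> 5/6 = 5/6
!(((z -> x) <-> (z <-> x)) <-> ((x || (y || z)) -> (y || y))) = !5/6 = 1/6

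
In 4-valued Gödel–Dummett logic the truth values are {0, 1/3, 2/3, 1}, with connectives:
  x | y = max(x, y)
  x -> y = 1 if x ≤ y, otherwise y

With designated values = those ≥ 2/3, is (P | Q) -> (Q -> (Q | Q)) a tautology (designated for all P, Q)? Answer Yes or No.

Yes

P = 0, Q = 0 ↦ 1
P = 0, Q = 1/3 ↦ 1
P = 0, Q = 2/3 ↦ 1
P = 0, Q = 1 ↦ 1
P = 1/3, Q = 0 ↦ 1
P = 1/3, Q = 1/3 ↦ 1
P = 1/3, Q = 2/3 ↦ 1
P = 1/3, Q = 1 ↦ 1
P = 2/3, Q = 0 ↦ 1
P = 2/3, Q = 1/3 ↦ 1
P = 2/3, Q = 2/3 ↦ 1
P = 2/3, Q = 1 ↦ 1
P = 1, Q = 0 ↦ 1
P = 1, Q = 1/3 ↦ 1
P = 1, Q = 2/3 ↦ 1
P = 1, Q = 1 ↦ 1
Every assignment gives a value ≥ 2/3.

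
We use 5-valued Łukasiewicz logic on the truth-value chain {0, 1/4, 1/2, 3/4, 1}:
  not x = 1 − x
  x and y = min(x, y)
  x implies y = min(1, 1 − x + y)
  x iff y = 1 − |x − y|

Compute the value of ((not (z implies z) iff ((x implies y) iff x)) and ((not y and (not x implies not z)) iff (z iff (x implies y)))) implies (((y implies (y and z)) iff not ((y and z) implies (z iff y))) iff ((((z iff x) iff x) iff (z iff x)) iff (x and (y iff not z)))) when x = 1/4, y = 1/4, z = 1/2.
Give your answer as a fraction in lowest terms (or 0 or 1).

z implies z = 1/2 implies 1/2 = 1
not (z implies z) = not 1 = 0
x implies y = 1/4 implies 1/4 = 1
(x implies y) iff x = 1 iff 1/4 = 1/4
not (z implies z) iff ((x implies y) iff x) = 0 iff 1/4 = 3/4
not y = not 1/4 = 3/4
not x = not 1/4 = 3/4
not z = not 1/2 = 1/2
not x implies not z = 3/4 implies 1/2 = 3/4
not y and (not x implies not z) = 3/4 and 3/4 = 3/4
x implies y = 1/4 implies 1/4 = 1
z iff (x implies y) = 1/2 iff 1 = 1/2
(not y and (not x implies not z)) iff (z iff (x implies y)) = 3/4 iff 1/2 = 3/4
(not (z implies z) iff ((x implies y) iff x)) and ((not y and (not x implies not z)) iff (z iff (x implies y))) = 3/4 and 3/4 = 3/4
y and z = 1/4 and 1/2 = 1/4
y implies (y and z) = 1/4 implies 1/4 = 1
y and z = 1/4 and 1/2 = 1/4
z iff y = 1/2 iff 1/4 = 3/4
(y and z) implies (z iff y) = 1/4 implies 3/4 = 1
not ((y and z) implies (z iff y)) = not 1 = 0
(y implies (y and z)) iff not ((y and z) implies (z iff y)) = 1 iff 0 = 0
z iff x = 1/2 iff 1/4 = 3/4
(z iff x) iff x = 3/4 iff 1/4 = 1/2
z iff x = 1/2 iff 1/4 = 3/4
((z iff x) iff x) iff (z iff x) = 1/2 iff 3/4 = 3/4
not z = not 1/2 = 1/2
y iff not z = 1/4 iff 1/2 = 3/4
x and (y iff not z) = 1/4 and 3/4 = 1/4
(((z iff x) iff x) iff (z iff x)) iff (x and (y iff not z)) = 3/4 iff 1/4 = 1/2
((y implies (y and z)) iff not ((y and z) implies (z iff y))) iff ((((z iff x) iff x) iff (z iff x)) iff (x and (y iff not z))) = 0 iff 1/2 = 1/2
((not (z implies z) iff ((x implies y) iff x)) and ((not y and (not x implies not z)) iff (z iff (x implies y)))) implies (((y implies (y and z)) iff not ((y and z) implies (z iff y))) iff ((((z iff x) iff x) iff (z iff x)) iff (x and (y iff not z)))) = 3/4 implies 1/2 = 3/4

3/4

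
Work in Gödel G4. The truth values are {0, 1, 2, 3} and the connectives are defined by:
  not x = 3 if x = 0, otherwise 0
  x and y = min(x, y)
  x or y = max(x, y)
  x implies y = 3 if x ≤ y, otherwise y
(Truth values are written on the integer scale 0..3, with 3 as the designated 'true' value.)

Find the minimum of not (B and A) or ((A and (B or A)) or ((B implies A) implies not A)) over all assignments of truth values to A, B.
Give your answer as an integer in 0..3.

Take A = 1, B = 1:
B and A = 1 and 1 = 1
not (B and A) = not 1 = 0
B or A = 1 or 1 = 1
A and (B or A) = 1 and 1 = 1
B implies A = 1 implies 1 = 3
not A = not 1 = 0
(B implies A) implies not A = 3 implies 0 = 0
(A and (B or A)) or ((B implies A) implies not A) = 1 or 0 = 1
not (B and A) or ((A and (B or A)) or ((B implies A) implies not A)) = 0 or 1 = 1
No assignment yields a value below 1, so this is the minimum.

1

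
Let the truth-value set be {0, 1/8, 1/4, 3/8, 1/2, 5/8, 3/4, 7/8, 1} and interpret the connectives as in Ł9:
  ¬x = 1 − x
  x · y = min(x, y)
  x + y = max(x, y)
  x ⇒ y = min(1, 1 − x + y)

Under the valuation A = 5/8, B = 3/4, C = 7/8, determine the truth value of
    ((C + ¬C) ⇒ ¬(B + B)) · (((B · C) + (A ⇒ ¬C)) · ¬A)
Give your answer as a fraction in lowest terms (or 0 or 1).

3/8

¬C = ¬7/8 = 1/8
C + ¬C = 7/8 + 1/8 = 7/8
B + B = 3/4 + 3/4 = 3/4
¬(B + B) = ¬3/4 = 1/4
(C + ¬C) ⇒ ¬(B + B) = 7/8 ⇒ 1/4 = 3/8
B · C = 3/4 · 7/8 = 3/4
¬C = ¬7/8 = 1/8
A ⇒ ¬C = 5/8 ⇒ 1/8 = 1/2
(B · C) + (A ⇒ ¬C) = 3/4 + 1/2 = 3/4
¬A = ¬5/8 = 3/8
((B · C) + (A ⇒ ¬C)) · ¬A = 3/4 · 3/8 = 3/8
((C + ¬C) ⇒ ¬(B + B)) · (((B · C) + (A ⇒ ¬C)) · ¬A) = 3/8 · 3/8 = 3/8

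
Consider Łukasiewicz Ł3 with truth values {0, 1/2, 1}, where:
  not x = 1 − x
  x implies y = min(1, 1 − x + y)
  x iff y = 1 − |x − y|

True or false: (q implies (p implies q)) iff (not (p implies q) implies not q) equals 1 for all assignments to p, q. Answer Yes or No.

p = 0, q = 0 ↦ 1
p = 0, q = 1/2 ↦ 1
p = 0, q = 1 ↦ 1
p = 1/2, q = 0 ↦ 1
p = 1/2, q = 1/2 ↦ 1
p = 1/2, q = 1 ↦ 1
p = 1, q = 0 ↦ 1
p = 1, q = 1/2 ↦ 1
p = 1, q = 1 ↦ 1
Every assignment gives a value ≥ 1.

Yes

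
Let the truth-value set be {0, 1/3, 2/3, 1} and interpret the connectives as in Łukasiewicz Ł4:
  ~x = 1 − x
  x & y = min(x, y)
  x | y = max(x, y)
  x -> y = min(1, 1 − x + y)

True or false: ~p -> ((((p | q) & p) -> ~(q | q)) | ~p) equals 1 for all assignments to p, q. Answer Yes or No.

Yes

p = 0, q = 0 ↦ 1
p = 0, q = 1/3 ↦ 1
p = 0, q = 2/3 ↦ 1
p = 0, q = 1 ↦ 1
p = 1/3, q = 0 ↦ 1
p = 1/3, q = 1/3 ↦ 1
p = 1/3, q = 2/3 ↦ 1
p = 1/3, q = 1 ↦ 1
p = 2/3, q = 0 ↦ 1
p = 2/3, q = 1/3 ↦ 1
p = 2/3, q = 2/3 ↦ 1
p = 2/3, q = 1 ↦ 1
p = 1, q = 0 ↦ 1
p = 1, q = 1/3 ↦ 1
p = 1, q = 2/3 ↦ 1
p = 1, q = 1 ↦ 1
Every assignment gives a value ≥ 1.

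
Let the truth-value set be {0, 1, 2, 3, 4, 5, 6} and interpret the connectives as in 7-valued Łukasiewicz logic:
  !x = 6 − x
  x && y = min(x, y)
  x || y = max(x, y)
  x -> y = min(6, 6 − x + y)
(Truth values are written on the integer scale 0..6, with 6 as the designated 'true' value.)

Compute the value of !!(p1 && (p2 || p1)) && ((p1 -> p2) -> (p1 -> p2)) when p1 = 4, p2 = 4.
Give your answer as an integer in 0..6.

p2 || p1 = 4 || 4 = 4
p1 && (p2 || p1) = 4 && 4 = 4
!(p1 && (p2 || p1)) = !4 = 2
!!(p1 && (p2 || p1)) = !2 = 4
p1 -> p2 = 4 -> 4 = 6
p1 -> p2 = 4 -> 4 = 6
(p1 -> p2) -> (p1 -> p2) = 6 -> 6 = 6
!!(p1 && (p2 || p1)) && ((p1 -> p2) -> (p1 -> p2)) = 4 && 6 = 4

4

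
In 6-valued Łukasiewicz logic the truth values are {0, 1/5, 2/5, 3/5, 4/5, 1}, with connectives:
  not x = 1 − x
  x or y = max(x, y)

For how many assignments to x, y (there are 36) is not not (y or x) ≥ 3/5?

value 1: 11 assignments (counts)
value 4/5: 9 assignments (counts)
value 3/5: 7 assignments (counts)
value 2/5: 5 assignments
value 1/5: 3 assignments
value 0: 1 assignment
So 27 of the 36 assignments meet the threshold.

27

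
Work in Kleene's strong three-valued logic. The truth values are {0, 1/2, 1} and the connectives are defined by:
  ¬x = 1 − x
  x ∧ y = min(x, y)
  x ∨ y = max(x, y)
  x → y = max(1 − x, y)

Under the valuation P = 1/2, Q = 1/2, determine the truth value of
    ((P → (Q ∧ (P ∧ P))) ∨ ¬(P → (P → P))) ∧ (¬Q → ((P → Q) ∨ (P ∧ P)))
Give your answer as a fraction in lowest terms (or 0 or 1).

P ∧ P = 1/2 ∧ 1/2 = 1/2
Q ∧ (P ∧ P) = 1/2 ∧ 1/2 = 1/2
P → (Q ∧ (P ∧ P)) = 1/2 → 1/2 = 1/2
P → P = 1/2 → 1/2 = 1/2
P → (P → P) = 1/2 → 1/2 = 1/2
¬(P → (P → P)) = ¬1/2 = 1/2
(P → (Q ∧ (P ∧ P))) ∨ ¬(P → (P → P)) = 1/2 ∨ 1/2 = 1/2
¬Q = ¬1/2 = 1/2
P → Q = 1/2 → 1/2 = 1/2
P ∧ P = 1/2 ∧ 1/2 = 1/2
(P → Q) ∨ (P ∧ P) = 1/2 ∨ 1/2 = 1/2
¬Q → ((P → Q) ∨ (P ∧ P)) = 1/2 → 1/2 = 1/2
((P → (Q ∧ (P ∧ P))) ∨ ¬(P → (P → P))) ∧ (¬Q → ((P → Q) ∨ (P ∧ P))) = 1/2 ∧ 1/2 = 1/2

1/2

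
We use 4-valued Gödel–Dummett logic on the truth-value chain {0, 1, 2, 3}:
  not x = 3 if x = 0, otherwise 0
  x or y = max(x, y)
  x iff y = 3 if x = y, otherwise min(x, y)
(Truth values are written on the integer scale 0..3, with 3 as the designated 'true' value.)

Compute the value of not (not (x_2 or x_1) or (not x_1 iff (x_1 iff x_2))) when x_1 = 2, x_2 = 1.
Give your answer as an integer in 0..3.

3

x_2 or x_1 = 1 or 2 = 2
not (x_2 or x_1) = not 2 = 0
not x_1 = not 2 = 0
x_1 iff x_2 = 2 iff 1 = 1
not x_1 iff (x_1 iff x_2) = 0 iff 1 = 0
not (x_2 or x_1) or (not x_1 iff (x_1 iff x_2)) = 0 or 0 = 0
not (not (x_2 or x_1) or (not x_1 iff (x_1 iff x_2))) = not 0 = 3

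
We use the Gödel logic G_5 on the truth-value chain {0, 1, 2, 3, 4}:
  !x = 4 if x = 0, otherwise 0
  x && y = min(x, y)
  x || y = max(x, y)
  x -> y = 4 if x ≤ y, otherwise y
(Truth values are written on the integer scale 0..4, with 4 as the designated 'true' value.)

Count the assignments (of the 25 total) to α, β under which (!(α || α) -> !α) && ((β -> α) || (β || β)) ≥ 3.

value 4: 19 assignments (counts)
value 3: 3 assignments (counts)
value 2: 2 assignments
value 1: 1 assignment
So 22 of the 25 assignments meet the threshold.

22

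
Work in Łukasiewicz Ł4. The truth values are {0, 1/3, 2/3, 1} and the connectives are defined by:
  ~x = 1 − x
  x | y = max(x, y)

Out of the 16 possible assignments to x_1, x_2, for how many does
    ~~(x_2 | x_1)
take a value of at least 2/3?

12

x_1 = 0, x_2 = 0 ↦ 0  <
x_1 = 0, x_2 = 1/3 ↦ 1/3  <
x_1 = 0, x_2 = 2/3 ↦ 2/3  ≥
x_1 = 0, x_2 = 1 ↦ 1  ≥
x_1 = 1/3, x_2 = 0 ↦ 1/3  <
x_1 = 1/3, x_2 = 1/3 ↦ 1/3  <
x_1 = 1/3, x_2 = 2/3 ↦ 2/3  ≥
x_1 = 1/3, x_2 = 1 ↦ 1  ≥
x_1 = 2/3, x_2 = 0 ↦ 2/3  ≥
x_1 = 2/3, x_2 = 1/3 ↦ 2/3  ≥
x_1 = 2/3, x_2 = 2/3 ↦ 2/3  ≥
x_1 = 2/3, x_2 = 1 ↦ 1  ≥
x_1 = 1, x_2 = 0 ↦ 1  ≥
x_1 = 1, x_2 = 1/3 ↦ 1  ≥
x_1 = 1, x_2 = 2/3 ↦ 1  ≥
x_1 = 1, x_2 = 1 ↦ 1  ≥
So 12 of the 16 assignments meet the threshold.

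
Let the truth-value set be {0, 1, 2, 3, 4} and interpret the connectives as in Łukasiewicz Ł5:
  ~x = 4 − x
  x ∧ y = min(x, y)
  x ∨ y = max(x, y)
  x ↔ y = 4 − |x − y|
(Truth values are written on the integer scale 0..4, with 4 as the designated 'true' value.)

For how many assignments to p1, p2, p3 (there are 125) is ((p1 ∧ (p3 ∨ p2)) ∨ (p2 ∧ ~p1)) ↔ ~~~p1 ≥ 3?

62

value 4: 40 assignments (counts)
value 3: 22 assignments (counts)
value 2: 36 assignments
value 1: 13 assignments
value 0: 14 assignments
So 62 of the 125 assignments meet the threshold.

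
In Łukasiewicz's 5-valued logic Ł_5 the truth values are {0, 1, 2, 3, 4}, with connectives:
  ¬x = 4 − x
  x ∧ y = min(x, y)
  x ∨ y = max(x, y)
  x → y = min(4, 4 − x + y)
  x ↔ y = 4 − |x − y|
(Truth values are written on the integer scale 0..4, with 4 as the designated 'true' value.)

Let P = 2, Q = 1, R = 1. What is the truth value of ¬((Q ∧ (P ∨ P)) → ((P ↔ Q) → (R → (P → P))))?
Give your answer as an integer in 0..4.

P ∨ P = 2 ∨ 2 = 2
Q ∧ (P ∨ P) = 1 ∧ 2 = 1
P ↔ Q = 2 ↔ 1 = 3
P → P = 2 → 2 = 4
R → (P → P) = 1 → 4 = 4
(P ↔ Q) → (R → (P → P)) = 3 → 4 = 4
(Q ∧ (P ∨ P)) → ((P ↔ Q) → (R → (P → P))) = 1 → 4 = 4
¬((Q ∧ (P ∨ P)) → ((P ↔ Q) → (R → (P → P)))) = ¬4 = 0

0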